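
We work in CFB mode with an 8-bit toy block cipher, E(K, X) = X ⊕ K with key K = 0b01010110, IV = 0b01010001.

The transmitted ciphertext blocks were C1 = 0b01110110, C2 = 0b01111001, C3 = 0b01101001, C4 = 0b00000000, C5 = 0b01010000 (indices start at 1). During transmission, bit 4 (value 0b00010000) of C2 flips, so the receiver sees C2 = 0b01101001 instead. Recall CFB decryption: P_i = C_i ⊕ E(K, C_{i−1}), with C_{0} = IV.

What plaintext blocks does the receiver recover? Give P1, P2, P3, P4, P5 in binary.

Only C2 changed, to 0b01101001. In CFB, a change in C_i flips the same bit in P_i and garbles P_{i+1}. Decrypting the received ciphertext:
P1: E(K, 0b01010001) = 0b00000111; 0b01110110 ⊕ 0b00000111 = 0b01110001.
P2: E(K, 0b01110110) = 0b00100000; 0b01101001 ⊕ 0b00100000 = 0b01001001.
P3: E(K, 0b01101001) = 0b00111111; 0b01101001 ⊕ 0b00111111 = 0b01010110.
P4: E(K, 0b01101001) = 0b00111111; 0b00000000 ⊕ 0b00111111 = 0b00111111.
P5: E(K, 0b00000000) = 0b01010110; 0b01010000 ⊕ 0b01010110 = 0b00000110.
Blocks that differ from the original plaintext: P2, P3.

P1 = 0b01110001, P2 = 0b01001001, P3 = 0b01010110, P4 = 0b00111111, P5 = 0b00000110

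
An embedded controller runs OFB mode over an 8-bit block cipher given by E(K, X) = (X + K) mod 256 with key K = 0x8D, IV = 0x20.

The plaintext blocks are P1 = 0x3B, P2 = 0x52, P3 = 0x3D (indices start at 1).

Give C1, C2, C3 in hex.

C1 = 0x96, C2 = 0x68, C3 = 0xFA

OFB encryption: S_i = E(K, S_{i−1}) with S_{0} = IV; C_i = P_i ⊕ S_i.
C1: S = E(K, 0x20) = 0xAD; 0x3B ⊕ 0xAD = 0x96.
C2: S = E(K, 0xAD) = 0x3A; 0x52 ⊕ 0x3A = 0x68.
C3: S = E(K, 0x3A) = 0xC7; 0x3D ⊕ 0xC7 = 0xFA.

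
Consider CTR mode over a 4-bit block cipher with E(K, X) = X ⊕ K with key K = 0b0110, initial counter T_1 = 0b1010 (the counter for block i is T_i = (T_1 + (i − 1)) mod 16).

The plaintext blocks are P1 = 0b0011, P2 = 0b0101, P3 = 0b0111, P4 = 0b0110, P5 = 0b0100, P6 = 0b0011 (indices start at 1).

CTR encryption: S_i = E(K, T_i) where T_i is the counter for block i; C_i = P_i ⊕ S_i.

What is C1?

C1: T = 0b1010, S = E(K, T) = 0b1100; 0b0011 ⊕ 0b1100 = 0b1111.

C1 = 0b1111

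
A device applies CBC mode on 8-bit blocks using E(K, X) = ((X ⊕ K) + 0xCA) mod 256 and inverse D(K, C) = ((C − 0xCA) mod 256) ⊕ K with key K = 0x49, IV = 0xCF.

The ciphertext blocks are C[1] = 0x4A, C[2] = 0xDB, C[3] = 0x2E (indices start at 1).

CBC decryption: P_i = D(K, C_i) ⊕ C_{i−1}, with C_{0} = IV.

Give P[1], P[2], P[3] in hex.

P[1]: D(K, 0x4A) = 0xC9; 0xC9 ⊕ 0xCF = 0x06.
P[2]: D(K, 0xDB) = 0x58; 0x58 ⊕ 0x4A = 0x12.
P[3]: D(K, 0x2E) = 0x2D; 0x2D ⊕ 0xDB = 0xF6.

P[1] = 0x06, P[2] = 0x12, P[3] = 0xF6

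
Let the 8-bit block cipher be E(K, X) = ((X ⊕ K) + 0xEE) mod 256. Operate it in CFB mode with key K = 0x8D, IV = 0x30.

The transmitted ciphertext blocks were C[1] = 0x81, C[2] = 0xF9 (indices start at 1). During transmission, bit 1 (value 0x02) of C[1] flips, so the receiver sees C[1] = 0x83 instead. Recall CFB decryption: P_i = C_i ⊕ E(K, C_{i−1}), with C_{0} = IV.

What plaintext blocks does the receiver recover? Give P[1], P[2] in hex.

P[1] = 0x28, P[2] = 0x05

Only C[1] changed, to 0x83. In CFB, a change in C_i flips the same bit in P_i and garbles P_{i+1}. Decrypting the received ciphertext:
P[1]: E(K, 0x30) = 0xAB; 0x83 ⊕ 0xAB = 0x28.
P[2]: E(K, 0x83) = 0xFC; 0xF9 ⊕ 0xFC = 0x05.
Blocks that differ from the original plaintext: P[1], P[2].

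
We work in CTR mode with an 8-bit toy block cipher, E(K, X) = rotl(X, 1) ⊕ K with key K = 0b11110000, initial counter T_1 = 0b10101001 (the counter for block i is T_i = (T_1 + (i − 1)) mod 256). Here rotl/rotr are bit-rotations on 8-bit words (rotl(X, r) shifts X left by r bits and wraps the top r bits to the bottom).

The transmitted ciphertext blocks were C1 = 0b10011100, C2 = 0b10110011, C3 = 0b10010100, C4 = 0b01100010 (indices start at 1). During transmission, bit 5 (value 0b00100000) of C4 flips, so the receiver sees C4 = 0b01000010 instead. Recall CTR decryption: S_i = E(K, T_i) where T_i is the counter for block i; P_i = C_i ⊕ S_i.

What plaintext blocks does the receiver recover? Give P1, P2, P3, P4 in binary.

P1 = 0b00111111, P2 = 0b00010110, P3 = 0b00110011, P4 = 0b11101011

Only C4 changed, to 0b01000010. In CTR, a change in C_i flips the same bit in P_i only; the keystream is unaffected. Decrypting the received ciphertext:
P1: T = 0b10101001, S = E(K, T) = 0b10100011; 0b10011100 ⊕ 0b10100011 = 0b00111111.
P2: T = 0b10101010, S = E(K, T) = 0b10100101; 0b10110011 ⊕ 0b10100101 = 0b00010110.
P3: T = 0b10101011, S = E(K, T) = 0b10100111; 0b10010100 ⊕ 0b10100111 = 0b00110011.
P4: T = 0b10101100, S = E(K, T) = 0b10101001; 0b01000010 ⊕ 0b10101001 = 0b11101011.
Blocks that differ from the original plaintext: P4.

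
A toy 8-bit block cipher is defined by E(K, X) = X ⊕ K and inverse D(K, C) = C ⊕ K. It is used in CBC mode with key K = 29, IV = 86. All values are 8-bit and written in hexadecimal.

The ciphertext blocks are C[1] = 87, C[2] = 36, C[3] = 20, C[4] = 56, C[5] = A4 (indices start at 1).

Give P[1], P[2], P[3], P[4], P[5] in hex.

CBC decryption: P_i = D(K, C_i) ⊕ C_{i−1}, with C_{0} = IV.
P[1]: D(K, 87) = AE; AE ⊕ 86 = 28.
P[2]: D(K, 36) = 1F; 1F ⊕ 87 = 98.
P[3]: D(K, 20) = 09; 09 ⊕ 36 = 3F.
P[4]: D(K, 56) = 7F; 7F ⊕ 20 = 5F.
P[5]: D(K, A4) = 8D; 8D ⊕ 56 = DB.

P[1] = 28, P[2] = 98, P[3] = 3F, P[4] = 5F, P[5] = DB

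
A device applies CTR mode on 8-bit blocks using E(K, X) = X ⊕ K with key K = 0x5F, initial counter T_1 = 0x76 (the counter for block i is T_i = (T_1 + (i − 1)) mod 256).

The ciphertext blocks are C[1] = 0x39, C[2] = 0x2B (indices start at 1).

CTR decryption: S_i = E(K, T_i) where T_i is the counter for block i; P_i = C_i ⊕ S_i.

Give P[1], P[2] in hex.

P[1] = 0x10, P[2] = 0x03

P[1]: T = 0x76, S = E(K, T) = 0x29; 0x39 ⊕ 0x29 = 0x10.
P[2]: T = 0x77, S = E(K, T) = 0x28; 0x2B ⊕ 0x28 = 0x03.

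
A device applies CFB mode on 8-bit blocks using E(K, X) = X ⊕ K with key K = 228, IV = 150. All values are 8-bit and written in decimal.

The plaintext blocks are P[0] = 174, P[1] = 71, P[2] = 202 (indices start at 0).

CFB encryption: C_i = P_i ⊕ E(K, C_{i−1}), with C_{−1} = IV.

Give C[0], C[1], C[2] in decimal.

C[0]: E(K, 150) = 114; 174 ⊕ 114 = 220.
C[1]: E(K, 220) = 56; 71 ⊕ 56 = 127.
C[2]: E(K, 127) = 155; 202 ⊕ 155 = 81.

C[0] = 220, C[1] = 127, C[2] = 81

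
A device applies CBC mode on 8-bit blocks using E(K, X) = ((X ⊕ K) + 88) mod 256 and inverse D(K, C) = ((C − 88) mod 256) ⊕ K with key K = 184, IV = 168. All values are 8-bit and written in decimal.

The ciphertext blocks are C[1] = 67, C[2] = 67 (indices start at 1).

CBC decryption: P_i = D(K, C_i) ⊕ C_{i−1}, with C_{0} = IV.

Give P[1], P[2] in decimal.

P[1] = 251, P[2] = 16

P[1]: D(K, 67) = 83; 83 ⊕ 168 = 251.
P[2]: D(K, 67) = 83; 83 ⊕ 67 = 16.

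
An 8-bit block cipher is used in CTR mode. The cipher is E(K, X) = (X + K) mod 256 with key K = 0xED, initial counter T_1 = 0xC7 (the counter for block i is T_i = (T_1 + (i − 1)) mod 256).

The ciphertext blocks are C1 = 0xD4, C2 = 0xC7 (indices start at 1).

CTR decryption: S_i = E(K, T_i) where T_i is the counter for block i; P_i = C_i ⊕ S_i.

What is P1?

P1: T = 0xC7, S = E(K, T) = 0xB4; 0xD4 ⊕ 0xB4 = 0x60.

P1 = 0x60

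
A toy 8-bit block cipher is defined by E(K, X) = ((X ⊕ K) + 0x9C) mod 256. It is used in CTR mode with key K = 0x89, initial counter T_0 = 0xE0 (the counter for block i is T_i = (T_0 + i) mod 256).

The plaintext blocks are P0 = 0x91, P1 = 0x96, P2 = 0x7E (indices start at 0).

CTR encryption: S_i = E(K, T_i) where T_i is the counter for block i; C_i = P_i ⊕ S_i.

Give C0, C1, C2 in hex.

C0: T = 0xE0, S = E(K, T) = 0x05; 0x91 ⊕ 0x05 = 0x94.
C1: T = 0xE1, S = E(K, T) = 0x04; 0x96 ⊕ 0x04 = 0x92.
C2: T = 0xE2, S = E(K, T) = 0x07; 0x7E ⊕ 0x07 = 0x79.

C0 = 0x94, C1 = 0x92, C2 = 0x79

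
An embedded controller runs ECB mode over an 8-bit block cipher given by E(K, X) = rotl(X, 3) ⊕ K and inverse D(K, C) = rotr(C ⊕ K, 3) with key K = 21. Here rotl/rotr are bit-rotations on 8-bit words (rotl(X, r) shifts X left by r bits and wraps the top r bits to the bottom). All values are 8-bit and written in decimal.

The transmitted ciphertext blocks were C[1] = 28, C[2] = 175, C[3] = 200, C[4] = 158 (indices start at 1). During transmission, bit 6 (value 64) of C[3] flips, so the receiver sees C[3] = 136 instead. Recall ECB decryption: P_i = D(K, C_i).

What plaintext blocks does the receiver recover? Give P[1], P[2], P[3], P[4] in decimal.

P[1] = 33, P[2] = 87, P[3] = 179, P[4] = 113

Only C[3] changed, to 136. In ECB, a change in C_i affects only P_i. Decrypting the received ciphertext:
P[1]: D(K, 28) = 33.
P[2]: D(K, 175) = 87.
P[3]: D(K, 136) = 179.
P[4]: D(K, 158) = 113.
Blocks that differ from the original plaintext: P[3].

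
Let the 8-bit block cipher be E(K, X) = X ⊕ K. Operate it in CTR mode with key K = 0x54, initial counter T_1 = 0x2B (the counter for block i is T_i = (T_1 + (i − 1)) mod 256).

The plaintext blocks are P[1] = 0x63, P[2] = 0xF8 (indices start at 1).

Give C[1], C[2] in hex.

CTR encryption: S_i = E(K, T_i) where T_i is the counter for block i; C_i = P_i ⊕ S_i.
C[1]: T = 0x2B, S = E(K, T) = 0x7F; 0x63 ⊕ 0x7F = 0x1C.
C[2]: T = 0x2C, S = E(K, T) = 0x78; 0xF8 ⊕ 0x78 = 0x80.

C[1] = 0x1C, C[2] = 0x80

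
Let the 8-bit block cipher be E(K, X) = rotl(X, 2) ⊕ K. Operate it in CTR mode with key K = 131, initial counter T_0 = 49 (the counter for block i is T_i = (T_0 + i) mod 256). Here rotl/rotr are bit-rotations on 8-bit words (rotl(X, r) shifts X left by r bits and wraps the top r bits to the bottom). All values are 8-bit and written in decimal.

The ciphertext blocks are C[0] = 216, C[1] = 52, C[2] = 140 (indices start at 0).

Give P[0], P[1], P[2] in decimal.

CTR decryption: S_i = E(K, T_i) where T_i is the counter for block i; P_i = C_i ⊕ S_i.
P[0]: T = 49, S = E(K, T) = 71; 216 ⊕ 71 = 159.
P[1]: T = 50, S = E(K, T) = 75; 52 ⊕ 75 = 127.
P[2]: T = 51, S = E(K, T) = 79; 140 ⊕ 79 = 195.

P[0] = 159, P[1] = 127, P[2] = 195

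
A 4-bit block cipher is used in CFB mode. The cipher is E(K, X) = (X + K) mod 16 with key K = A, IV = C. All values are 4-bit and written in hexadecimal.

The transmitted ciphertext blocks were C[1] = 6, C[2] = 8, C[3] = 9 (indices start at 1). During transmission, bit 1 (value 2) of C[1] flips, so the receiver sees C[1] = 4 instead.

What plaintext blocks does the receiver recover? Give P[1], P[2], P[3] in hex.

P[1] = 2, P[2] = 6, P[3] = B

CFB decryption: P_i = C_i ⊕ E(K, C_{i−1}), with C_{0} = IV.
Only C[1] changed, to 4. In CFB, a change in C_i flips the same bit in P_i and garbles P_{i+1}. Decrypting the received ciphertext:
P[1]: E(K, C) = 6; 4 ⊕ 6 = 2.
P[2]: E(K, 4) = E; 8 ⊕ E = 6.
P[3]: E(K, 8) = 2; 9 ⊕ 2 = B.
Blocks that differ from the original plaintext: P[1], P[2].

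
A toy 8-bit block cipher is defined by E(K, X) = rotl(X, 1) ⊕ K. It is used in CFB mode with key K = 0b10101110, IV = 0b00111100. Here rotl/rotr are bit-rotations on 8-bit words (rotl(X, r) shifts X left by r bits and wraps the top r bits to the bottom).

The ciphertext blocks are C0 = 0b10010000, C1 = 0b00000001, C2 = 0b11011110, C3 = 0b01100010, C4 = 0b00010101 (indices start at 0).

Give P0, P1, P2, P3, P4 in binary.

CFB decryption: P_i = C_i ⊕ E(K, C_{i−1}), with C_{−1} = IV.
P0: E(K, 0b00111100) = 0b11010110; 0b10010000 ⊕ 0b11010110 = 0b01000110.
P1: E(K, 0b10010000) = 0b10001111; 0b00000001 ⊕ 0b10001111 = 0b10001110.
P2: E(K, 0b00000001) = 0b10101100; 0b11011110 ⊕ 0b10101100 = 0b01110010.
P3: E(K, 0b11011110) = 0b00010011; 0b01100010 ⊕ 0b00010011 = 0b01110001.
P4: E(K, 0b01100010) = 0b01101010; 0b00010101 ⊕ 0b01101010 = 0b01111111.

P0 = 0b01000110, P1 = 0b10001110, P2 = 0b01110010, P3 = 0b01110001, P4 = 0b01111111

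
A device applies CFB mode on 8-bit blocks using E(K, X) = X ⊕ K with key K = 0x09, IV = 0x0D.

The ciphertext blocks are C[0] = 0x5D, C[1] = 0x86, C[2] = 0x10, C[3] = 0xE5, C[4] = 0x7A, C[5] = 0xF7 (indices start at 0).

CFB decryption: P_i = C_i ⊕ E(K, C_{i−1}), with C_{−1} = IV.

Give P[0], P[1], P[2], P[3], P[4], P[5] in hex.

P[0] = 0x59, P[1] = 0xD2, P[2] = 0x9F, P[3] = 0xFC, P[4] = 0x96, P[5] = 0x84

P[0]: E(K, 0x0D) = 0x04; 0x5D ⊕ 0x04 = 0x59.
P[1]: E(K, 0x5D) = 0x54; 0x86 ⊕ 0x54 = 0xD2.
P[2]: E(K, 0x86) = 0x8F; 0x10 ⊕ 0x8F = 0x9F.
P[3]: E(K, 0x10) = 0x19; 0xE5 ⊕ 0x19 = 0xFC.
P[4]: E(K, 0xE5) = 0xEC; 0x7A ⊕ 0xEC = 0x96.
P[5]: E(K, 0x7A) = 0x73; 0xF7 ⊕ 0x73 = 0x84.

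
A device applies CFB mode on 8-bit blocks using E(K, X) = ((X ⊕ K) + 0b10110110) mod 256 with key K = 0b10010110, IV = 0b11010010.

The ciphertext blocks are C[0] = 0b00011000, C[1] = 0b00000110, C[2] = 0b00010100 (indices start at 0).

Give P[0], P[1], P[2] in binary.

P[0] = 0b11100010, P[1] = 0b01000010, P[2] = 0b01010010

CFB decryption: P_i = C_i ⊕ E(K, C_{i−1}), with C_{−1} = IV.
P[0]: E(K, 0b11010010) = 0b11111010; 0b00011000 ⊕ 0b11111010 = 0b11100010.
P[1]: E(K, 0b00011000) = 0b01000100; 0b00000110 ⊕ 0b01000100 = 0b01000010.
P[2]: E(K, 0b00000110) = 0b01000110; 0b00010100 ⊕ 0b01000110 = 0b01010010.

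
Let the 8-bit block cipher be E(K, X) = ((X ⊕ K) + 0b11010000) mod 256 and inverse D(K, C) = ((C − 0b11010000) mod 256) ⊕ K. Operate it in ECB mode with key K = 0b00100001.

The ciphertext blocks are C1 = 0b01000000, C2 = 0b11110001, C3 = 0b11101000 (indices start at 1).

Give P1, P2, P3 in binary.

P1 = 0b01010001, P2 = 0b00000000, P3 = 0b00111001

ECB decryption: P_i = D(K, C_i).
P1: D(K, 0b01000000) = 0b01010001.
P2: D(K, 0b11110001) = 0b00000000.
P3: D(K, 0b11101000) = 0b00111001.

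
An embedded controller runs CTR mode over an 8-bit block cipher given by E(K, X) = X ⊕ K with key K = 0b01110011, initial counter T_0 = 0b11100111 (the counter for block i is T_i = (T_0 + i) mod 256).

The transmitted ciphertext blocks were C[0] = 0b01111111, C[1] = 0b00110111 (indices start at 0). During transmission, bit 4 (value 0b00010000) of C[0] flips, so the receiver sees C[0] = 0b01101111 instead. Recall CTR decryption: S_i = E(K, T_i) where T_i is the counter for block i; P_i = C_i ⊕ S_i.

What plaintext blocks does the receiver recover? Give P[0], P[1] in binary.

Only C[0] changed, to 0b01101111. In CTR, a change in C_i flips the same bit in P_i only; the keystream is unaffected. Decrypting the received ciphertext:
P[0]: T = 0b11100111, S = E(K, T) = 0b10010100; 0b01101111 ⊕ 0b10010100 = 0b11111011.
P[1]: T = 0b11101000, S = E(K, T) = 0b10011011; 0b00110111 ⊕ 0b10011011 = 0b10101100.
Blocks that differ from the original plaintext: P[0].

P[0] = 0b11111011, P[1] = 0b10101100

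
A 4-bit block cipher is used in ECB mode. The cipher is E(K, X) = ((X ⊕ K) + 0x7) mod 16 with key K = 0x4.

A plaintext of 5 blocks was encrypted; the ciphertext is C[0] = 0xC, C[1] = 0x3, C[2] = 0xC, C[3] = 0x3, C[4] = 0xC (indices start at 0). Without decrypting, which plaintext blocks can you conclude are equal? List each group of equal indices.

ECB encrypts each block independently with the same key, so equal ciphertext blocks imply equal plaintext blocks.
C[0] = C[2] = C[4] = 0xC, so P[0] = P[2] = P[4].
C[1] = C[3] = 0x3, so P[1] = P[3].

P[0] = P[2] = P[4]; P[1] = P[3]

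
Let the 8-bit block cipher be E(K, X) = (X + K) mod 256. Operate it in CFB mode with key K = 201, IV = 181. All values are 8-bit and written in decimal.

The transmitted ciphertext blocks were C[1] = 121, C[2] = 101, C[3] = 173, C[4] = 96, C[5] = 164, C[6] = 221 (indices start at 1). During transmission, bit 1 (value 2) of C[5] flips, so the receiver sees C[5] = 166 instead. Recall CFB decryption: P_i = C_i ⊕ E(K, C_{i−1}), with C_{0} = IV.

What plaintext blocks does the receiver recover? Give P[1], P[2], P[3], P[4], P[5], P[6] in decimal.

P[1] = 7, P[2] = 39, P[3] = 131, P[4] = 22, P[5] = 143, P[6] = 178

Only C[5] changed, to 166. In CFB, a change in C_i flips the same bit in P_i and garbles P_{i+1}. Decrypting the received ciphertext:
P[1]: E(K, 181) = 126; 121 ⊕ 126 = 7.
P[2]: E(K, 121) = 66; 101 ⊕ 66 = 39.
P[3]: E(K, 101) = 46; 173 ⊕ 46 = 131.
P[4]: E(K, 173) = 118; 96 ⊕ 118 = 22.
P[5]: E(K, 96) = 41; 166 ⊕ 41 = 143.
P[6]: E(K, 166) = 111; 221 ⊕ 111 = 178.
Blocks that differ from the original plaintext: P[5], P[6].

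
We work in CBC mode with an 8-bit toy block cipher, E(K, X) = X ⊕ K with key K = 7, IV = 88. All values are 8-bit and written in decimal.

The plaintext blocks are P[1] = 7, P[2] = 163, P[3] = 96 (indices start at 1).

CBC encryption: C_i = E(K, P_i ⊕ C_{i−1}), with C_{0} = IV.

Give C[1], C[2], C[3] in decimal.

C[1]: P[1] ⊕ 88 = 95; E(K, 95) = 88.
C[2]: P[2] ⊕ 88 = 251; E(K, 251) = 252.
C[3]: P[3] ⊕ 252 = 156; E(K, 156) = 155.

C[1] = 88, C[2] = 252, C[3] = 155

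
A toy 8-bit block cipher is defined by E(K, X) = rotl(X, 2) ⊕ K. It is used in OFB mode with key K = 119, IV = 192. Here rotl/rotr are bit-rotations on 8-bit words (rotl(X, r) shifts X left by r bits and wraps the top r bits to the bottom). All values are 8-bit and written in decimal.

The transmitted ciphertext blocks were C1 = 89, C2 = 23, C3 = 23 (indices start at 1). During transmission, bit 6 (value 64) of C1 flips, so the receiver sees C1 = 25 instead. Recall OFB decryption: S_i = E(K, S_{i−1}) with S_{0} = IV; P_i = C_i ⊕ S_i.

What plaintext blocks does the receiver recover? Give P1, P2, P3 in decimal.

P1 = 109, P2 = 177, P3 = 250

Only C1 changed, to 25. In OFB, a change in C_i flips the same bit in P_i only; the keystream is unaffected. Decrypting the received ciphertext:
P1: S = E(K, 192) = 116; 25 ⊕ 116 = 109.
P2: S = E(K, 116) = 166; 23 ⊕ 166 = 177.
P3: S = E(K, 166) = 237; 23 ⊕ 237 = 250.
Blocks that differ from the original plaintext: P1.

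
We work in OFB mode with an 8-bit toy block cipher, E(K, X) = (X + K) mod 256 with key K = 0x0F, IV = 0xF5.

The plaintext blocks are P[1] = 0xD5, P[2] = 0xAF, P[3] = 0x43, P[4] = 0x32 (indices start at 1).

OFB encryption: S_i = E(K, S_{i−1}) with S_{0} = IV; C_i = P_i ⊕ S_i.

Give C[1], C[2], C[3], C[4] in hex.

C[1] = 0xD1, C[2] = 0xBC, C[3] = 0x61, C[4] = 0x03

C[1]: S = E(K, 0xF5) = 0x04; 0xD5 ⊕ 0x04 = 0xD1.
C[2]: S = E(K, 0x04) = 0x13; 0xAF ⊕ 0x13 = 0xBC.
C[3]: S = E(K, 0x13) = 0x22; 0x43 ⊕ 0x22 = 0x61.
C[4]: S = E(K, 0x22) = 0x31; 0x32 ⊕ 0x31 = 0x03.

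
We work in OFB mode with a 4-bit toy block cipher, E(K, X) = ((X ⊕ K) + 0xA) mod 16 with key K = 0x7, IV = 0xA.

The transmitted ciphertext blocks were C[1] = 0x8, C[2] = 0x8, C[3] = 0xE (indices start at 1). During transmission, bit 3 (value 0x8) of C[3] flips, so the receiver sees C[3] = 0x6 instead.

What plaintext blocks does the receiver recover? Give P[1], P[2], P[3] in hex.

OFB decryption: S_i = E(K, S_{i−1}) with S_{0} = IV; P_i = C_i ⊕ S_i.
Only C[3] changed, to 0x6. In OFB, a change in C_i flips the same bit in P_i only; the keystream is unaffected. Decrypting the received ciphertext:
P[1]: S = E(K, 0xA) = 0x7; 0x8 ⊕ 0x7 = 0xF.
P[2]: S = E(K, 0x7) = 0xA; 0x8 ⊕ 0xA = 0x2.
P[3]: S = E(K, 0xA) = 0x7; 0x6 ⊕ 0x7 = 0x1.
Blocks that differ from the original plaintext: P[3].

P[1] = 0xF, P[2] = 0x2, P[3] = 0x1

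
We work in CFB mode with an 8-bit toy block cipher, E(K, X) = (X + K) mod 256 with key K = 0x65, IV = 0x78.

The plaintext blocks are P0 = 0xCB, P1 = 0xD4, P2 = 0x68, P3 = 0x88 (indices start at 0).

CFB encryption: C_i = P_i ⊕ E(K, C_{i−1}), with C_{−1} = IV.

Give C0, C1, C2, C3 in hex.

C0: E(K, 0x78) = 0xDD; 0xCB ⊕ 0xDD = 0x16.
C1: E(K, 0x16) = 0x7B; 0xD4 ⊕ 0x7B = 0xAF.
C2: E(K, 0xAF) = 0x14; 0x68 ⊕ 0x14 = 0x7C.
C3: E(K, 0x7C) = 0xE1; 0x88 ⊕ 0xE1 = 0x69.

C0 = 0x16, C1 = 0xAF, C2 = 0x7C, C3 = 0x69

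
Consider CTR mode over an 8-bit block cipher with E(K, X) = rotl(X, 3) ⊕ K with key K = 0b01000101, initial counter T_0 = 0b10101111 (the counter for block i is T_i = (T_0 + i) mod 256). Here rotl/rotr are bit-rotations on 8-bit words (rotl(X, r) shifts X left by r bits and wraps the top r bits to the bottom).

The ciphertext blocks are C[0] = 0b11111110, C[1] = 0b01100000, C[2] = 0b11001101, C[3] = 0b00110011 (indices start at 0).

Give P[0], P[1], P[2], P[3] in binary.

CTR decryption: S_i = E(K, T_i) where T_i is the counter for block i; P_i = C_i ⊕ S_i.
P[0]: T = 0b10101111, S = E(K, T) = 0b00111000; 0b11111110 ⊕ 0b00111000 = 0b11000110.
P[1]: T = 0b10110000, S = E(K, T) = 0b11000000; 0b01100000 ⊕ 0b11000000 = 0b10100000.
P[2]: T = 0b10110001, S = E(K, T) = 0b11001000; 0b11001101 ⊕ 0b11001000 = 0b00000101.
P[3]: T = 0b10110010, S = E(K, T) = 0b11010000; 0b00110011 ⊕ 0b11010000 = 0b11100011.

P[0] = 0b11000110, P[1] = 0b10100000, P[2] = 0b00000101, P[3] = 0b11100011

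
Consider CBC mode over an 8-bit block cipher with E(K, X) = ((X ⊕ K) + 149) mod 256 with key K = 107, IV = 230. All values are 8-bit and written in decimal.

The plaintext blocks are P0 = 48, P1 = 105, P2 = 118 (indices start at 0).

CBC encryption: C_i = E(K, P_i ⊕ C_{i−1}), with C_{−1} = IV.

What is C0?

C0 = 82

C0: P0 ⊕ 230 = 214; E(K, 214) = 82.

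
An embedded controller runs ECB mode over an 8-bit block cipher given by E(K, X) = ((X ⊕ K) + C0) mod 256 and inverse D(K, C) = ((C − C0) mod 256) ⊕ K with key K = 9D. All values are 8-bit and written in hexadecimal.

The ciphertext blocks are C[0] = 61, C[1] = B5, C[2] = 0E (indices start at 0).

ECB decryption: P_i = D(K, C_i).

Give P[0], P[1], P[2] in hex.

P[0] = 3C, P[1] = 68, P[2] = D3

P[0]: D(K, 61) = 3C.
P[1]: D(K, B5) = 68.
P[2]: D(K, 0E) = D3.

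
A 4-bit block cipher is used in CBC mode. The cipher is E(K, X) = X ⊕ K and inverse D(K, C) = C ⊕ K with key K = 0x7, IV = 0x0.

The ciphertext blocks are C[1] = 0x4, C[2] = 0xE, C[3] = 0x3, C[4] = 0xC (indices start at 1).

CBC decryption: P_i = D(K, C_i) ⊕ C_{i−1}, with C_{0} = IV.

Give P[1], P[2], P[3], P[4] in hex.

P[1] = 0x3, P[2] = 0xD, P[3] = 0xA, P[4] = 0x8

P[1]: D(K, 0x4) = 0x3; 0x3 ⊕ 0x0 = 0x3.
P[2]: D(K, 0xE) = 0x9; 0x9 ⊕ 0x4 = 0xD.
P[3]: D(K, 0x3) = 0x4; 0x4 ⊕ 0xE = 0xA.
P[4]: D(K, 0xC) = 0xB; 0xB ⊕ 0x3 = 0x8.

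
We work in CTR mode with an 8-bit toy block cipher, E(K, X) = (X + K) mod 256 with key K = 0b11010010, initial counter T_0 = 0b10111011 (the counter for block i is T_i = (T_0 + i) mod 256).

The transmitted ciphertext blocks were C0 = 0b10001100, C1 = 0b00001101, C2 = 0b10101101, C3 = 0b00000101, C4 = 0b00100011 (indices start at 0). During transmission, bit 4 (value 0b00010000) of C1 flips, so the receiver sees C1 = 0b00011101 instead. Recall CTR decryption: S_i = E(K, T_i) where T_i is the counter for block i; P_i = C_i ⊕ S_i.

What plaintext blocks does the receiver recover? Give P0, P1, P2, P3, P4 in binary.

P0 = 0b00000001, P1 = 0b10010011, P2 = 0b00100010, P3 = 0b10010101, P4 = 0b10110010

Only C1 changed, to 0b00011101. In CTR, a change in C_i flips the same bit in P_i only; the keystream is unaffected. Decrypting the received ciphertext:
P0: T = 0b10111011, S = E(K, T) = 0b10001101; 0b10001100 ⊕ 0b10001101 = 0b00000001.
P1: T = 0b10111100, S = E(K, T) = 0b10001110; 0b00011101 ⊕ 0b10001110 = 0b10010011.
P2: T = 0b10111101, S = E(K, T) = 0b10001111; 0b10101101 ⊕ 0b10001111 = 0b00100010.
P3: T = 0b10111110, S = E(K, T) = 0b10010000; 0b00000101 ⊕ 0b10010000 = 0b10010101.
P4: T = 0b10111111, S = E(K, T) = 0b10010001; 0b00100011 ⊕ 0b10010001 = 0b10110010.
Blocks that differ from the original plaintext: P1.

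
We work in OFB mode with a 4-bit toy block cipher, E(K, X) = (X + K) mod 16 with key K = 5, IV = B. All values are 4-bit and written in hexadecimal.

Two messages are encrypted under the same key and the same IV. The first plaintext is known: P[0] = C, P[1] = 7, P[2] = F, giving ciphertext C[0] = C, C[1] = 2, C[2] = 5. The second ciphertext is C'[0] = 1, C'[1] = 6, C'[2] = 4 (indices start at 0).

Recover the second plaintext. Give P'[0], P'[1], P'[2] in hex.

In OFB with a reused IV, both messages share the same keystream S_i, so C_i ⊕ C'_i = P_i ⊕ P'_i and thus P'_i = P_i ⊕ C_i ⊕ C'_i.
P'[0]: C ⊕ C ⊕ 1 = 1.
P'[1]: 7 ⊕ 2 ⊕ 6 = 3.
P'[2]: F ⊕ 5 ⊕ 4 = E.

P'[0] = 1, P'[1] = 3, P'[2] = E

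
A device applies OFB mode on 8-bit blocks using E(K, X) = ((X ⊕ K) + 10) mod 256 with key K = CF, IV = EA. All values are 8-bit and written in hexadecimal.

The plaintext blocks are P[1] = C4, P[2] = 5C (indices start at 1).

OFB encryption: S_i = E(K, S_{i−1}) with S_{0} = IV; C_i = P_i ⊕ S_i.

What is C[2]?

C[1]: S = E(K, EA) = 35; C4 ⊕ 35 = F1.
C[2]: S = E(K, 35) = 0A; 5C ⊕ 0A = 56.

C[2] = 56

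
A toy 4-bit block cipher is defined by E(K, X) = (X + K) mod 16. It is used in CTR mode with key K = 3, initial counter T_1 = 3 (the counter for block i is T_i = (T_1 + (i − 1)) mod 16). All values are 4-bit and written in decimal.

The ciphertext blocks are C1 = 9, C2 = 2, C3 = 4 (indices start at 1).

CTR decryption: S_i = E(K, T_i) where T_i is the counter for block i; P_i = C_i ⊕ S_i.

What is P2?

P2: T = 4, S = E(K, T) = 7; 2 ⊕ 7 = 5.

P2 = 5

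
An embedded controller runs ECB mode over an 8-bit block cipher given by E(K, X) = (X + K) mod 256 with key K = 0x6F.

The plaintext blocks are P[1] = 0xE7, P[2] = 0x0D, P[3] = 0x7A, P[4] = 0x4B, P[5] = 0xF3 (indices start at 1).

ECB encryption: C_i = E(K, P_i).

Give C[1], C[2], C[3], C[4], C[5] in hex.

C[1] = 0x56, C[2] = 0x7C, C[3] = 0xE9, C[4] = 0xBA, C[5] = 0x62

C[1]: E(K, 0xE7) = 0x56.
C[2]: E(K, 0x0D) = 0x7C.
C[3]: E(K, 0x7A) = 0xE9.
C[4]: E(K, 0x4B) = 0xBA.
C[5]: E(K, 0xF3) = 0x62.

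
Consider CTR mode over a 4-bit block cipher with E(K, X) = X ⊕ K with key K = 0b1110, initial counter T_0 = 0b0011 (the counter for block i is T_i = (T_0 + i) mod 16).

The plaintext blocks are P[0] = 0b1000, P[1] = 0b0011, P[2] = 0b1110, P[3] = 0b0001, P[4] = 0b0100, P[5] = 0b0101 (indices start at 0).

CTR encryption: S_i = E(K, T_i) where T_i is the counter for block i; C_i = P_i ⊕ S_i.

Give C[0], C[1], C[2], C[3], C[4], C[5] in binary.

C[0] = 0b0101, C[1] = 0b1001, C[2] = 0b0101, C[3] = 0b1001, C[4] = 0b1101, C[5] = 0b0011

C[0]: T = 0b0011, S = E(K, T) = 0b1101; 0b1000 ⊕ 0b1101 = 0b0101.
C[1]: T = 0b0100, S = E(K, T) = 0b1010; 0b0011 ⊕ 0b1010 = 0b1001.
C[2]: T = 0b0101, S = E(K, T) = 0b1011; 0b1110 ⊕ 0b1011 = 0b0101.
C[3]: T = 0b0110, S = E(K, T) = 0b1000; 0b0001 ⊕ 0b1000 = 0b1001.
C[4]: T = 0b0111, S = E(K, T) = 0b1001; 0b0100 ⊕ 0b1001 = 0b1101.
C[5]: T = 0b1000, S = E(K, T) = 0b0110; 0b0101 ⊕ 0b0110 = 0b0011.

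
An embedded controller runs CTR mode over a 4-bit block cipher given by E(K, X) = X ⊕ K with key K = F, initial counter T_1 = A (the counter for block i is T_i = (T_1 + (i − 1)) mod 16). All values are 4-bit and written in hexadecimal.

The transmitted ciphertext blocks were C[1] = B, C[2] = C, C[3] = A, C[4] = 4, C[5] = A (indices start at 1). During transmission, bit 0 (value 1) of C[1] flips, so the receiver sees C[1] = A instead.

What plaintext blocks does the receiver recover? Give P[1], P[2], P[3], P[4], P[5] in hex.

CTR decryption: S_i = E(K, T_i) where T_i is the counter for block i; P_i = C_i ⊕ S_i.
Only C[1] changed, to A. In CTR, a change in C_i flips the same bit in P_i only; the keystream is unaffected. Decrypting the received ciphertext:
P[1]: T = A, S = E(K, T) = 5; A ⊕ 5 = F.
P[2]: T = B, S = E(K, T) = 4; C ⊕ 4 = 8.
P[3]: T = C, S = E(K, T) = 3; A ⊕ 3 = 9.
P[4]: T = D, S = E(K, T) = 2; 4 ⊕ 2 = 6.
P[5]: T = E, S = E(K, T) = 1; A ⊕ 1 = B.
Blocks that differ from the original plaintext: P[1].

P[1] = F, P[2] = 8, P[3] = 9, P[4] = 6, P[5] = B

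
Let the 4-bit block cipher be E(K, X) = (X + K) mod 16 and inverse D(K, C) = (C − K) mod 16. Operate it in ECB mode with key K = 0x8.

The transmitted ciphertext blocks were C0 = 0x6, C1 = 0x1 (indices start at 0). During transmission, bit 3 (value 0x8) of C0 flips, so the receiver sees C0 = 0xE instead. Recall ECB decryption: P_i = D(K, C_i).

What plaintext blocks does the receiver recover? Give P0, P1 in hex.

P0 = 0x6, P1 = 0x9

Only C0 changed, to 0xE. In ECB, a change in C_i affects only P_i. Decrypting the received ciphertext:
P0: D(K, 0xE) = 0x6.
P1: D(K, 0x1) = 0x9.
Blocks that differ from the original plaintext: P0.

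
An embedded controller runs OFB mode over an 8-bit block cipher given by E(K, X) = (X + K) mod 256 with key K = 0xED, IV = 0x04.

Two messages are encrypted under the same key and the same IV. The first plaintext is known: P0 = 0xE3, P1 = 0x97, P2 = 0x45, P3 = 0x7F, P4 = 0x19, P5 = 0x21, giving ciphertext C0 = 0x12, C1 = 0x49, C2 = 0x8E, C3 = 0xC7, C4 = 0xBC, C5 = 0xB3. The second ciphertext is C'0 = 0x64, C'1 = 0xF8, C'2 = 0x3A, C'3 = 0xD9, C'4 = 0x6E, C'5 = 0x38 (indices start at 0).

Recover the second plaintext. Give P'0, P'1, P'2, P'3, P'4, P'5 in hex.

In OFB with a reused IV, both messages share the same keystream S_i, so C_i ⊕ C'_i = P_i ⊕ P'_i and thus P'_i = P_i ⊕ C_i ⊕ C'_i.
P'0: 0xE3 ⊕ 0x12 ⊕ 0x64 = 0x95.
P'1: 0x97 ⊕ 0x49 ⊕ 0xF8 = 0x26.
P'2: 0x45 ⊕ 0x8E ⊕ 0x3A = 0xF1.
P'3: 0x7F ⊕ 0xC7 ⊕ 0xD9 = 0x61.
P'4: 0x19 ⊕ 0xBC ⊕ 0x6E = 0xCB.
P'5: 0x21 ⊕ 0xB3 ⊕ 0x38 = 0xAA.

P'0 = 0x95, P'1 = 0x26, P'2 = 0xF1, P'3 = 0x61, P'4 = 0xCB, P'5 = 0xAA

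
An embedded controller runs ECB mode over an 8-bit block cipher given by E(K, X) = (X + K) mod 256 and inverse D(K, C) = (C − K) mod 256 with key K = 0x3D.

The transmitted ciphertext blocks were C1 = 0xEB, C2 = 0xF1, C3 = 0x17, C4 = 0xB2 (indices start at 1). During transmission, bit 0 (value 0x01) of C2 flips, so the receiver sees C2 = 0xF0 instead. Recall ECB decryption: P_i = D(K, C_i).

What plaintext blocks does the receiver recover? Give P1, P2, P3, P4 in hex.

Only C2 changed, to 0xF0. In ECB, a change in C_i affects only P_i. Decrypting the received ciphertext:
P1: D(K, 0xEB) = 0xAE.
P2: D(K, 0xF0) = 0xB3.
P3: D(K, 0x17) = 0xDA.
P4: D(K, 0xB2) = 0x75.
Blocks that differ from the original plaintext: P2.

P1 = 0xAE, P2 = 0xB3, P3 = 0xDA, P4 = 0x75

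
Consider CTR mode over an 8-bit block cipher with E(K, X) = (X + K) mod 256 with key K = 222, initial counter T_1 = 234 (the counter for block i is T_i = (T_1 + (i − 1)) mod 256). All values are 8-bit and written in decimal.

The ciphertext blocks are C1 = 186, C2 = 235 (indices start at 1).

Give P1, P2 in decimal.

P1 = 114, P2 = 34

CTR decryption: S_i = E(K, T_i) where T_i is the counter for block i; P_i = C_i ⊕ S_i.
P1: T = 234, S = E(K, T) = 200; 186 ⊕ 200 = 114.
P2: T = 235, S = E(K, T) = 201; 235 ⊕ 201 = 34.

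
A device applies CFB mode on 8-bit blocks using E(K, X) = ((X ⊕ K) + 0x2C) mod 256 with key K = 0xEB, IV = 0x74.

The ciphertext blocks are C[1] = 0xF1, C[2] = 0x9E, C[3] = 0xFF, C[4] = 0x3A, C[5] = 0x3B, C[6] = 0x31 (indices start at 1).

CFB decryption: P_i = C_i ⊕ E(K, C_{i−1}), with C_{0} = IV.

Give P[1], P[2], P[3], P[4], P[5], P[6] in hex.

P[1]: E(K, 0x74) = 0xCB; 0xF1 ⊕ 0xCB = 0x3A.
P[2]: E(K, 0xF1) = 0x46; 0x9E ⊕ 0x46 = 0xD8.
P[3]: E(K, 0x9E) = 0xA1; 0xFF ⊕ 0xA1 = 0x5E.
P[4]: E(K, 0xFF) = 0x40; 0x3A ⊕ 0x40 = 0x7A.
P[5]: E(K, 0x3A) = 0xFD; 0x3B ⊕ 0xFD = 0xC6.
P[6]: E(K, 0x3B) = 0xFC; 0x31 ⊕ 0xFC = 0xCD.

P[1] = 0x3A, P[2] = 0xD8, P[3] = 0x5E, P[4] = 0x7A, P[5] = 0xC6, P[6] = 0xCD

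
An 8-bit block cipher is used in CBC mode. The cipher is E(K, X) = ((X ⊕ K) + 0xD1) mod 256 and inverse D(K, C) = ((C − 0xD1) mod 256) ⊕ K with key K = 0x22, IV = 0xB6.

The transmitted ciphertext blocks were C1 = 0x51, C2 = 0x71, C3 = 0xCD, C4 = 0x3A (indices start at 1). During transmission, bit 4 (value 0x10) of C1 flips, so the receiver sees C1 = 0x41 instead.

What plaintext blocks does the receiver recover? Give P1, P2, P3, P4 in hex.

P1 = 0xE4, P2 = 0xC3, P3 = 0xAF, P4 = 0x86

CBC decryption: P_i = D(K, C_i) ⊕ C_{i−1}, with C_{0} = IV.
Only C1 changed, to 0x41. In CBC, a change in C_i garbles P_i and flips the same bit in P_{i+1}. Decrypting the received ciphertext:
P1: D(K, 0x41) = 0x52; 0x52 ⊕ 0xB6 = 0xE4.
P2: D(K, 0x71) = 0x82; 0x82 ⊕ 0x41 = 0xC3.
P3: D(K, 0xCD) = 0xDE; 0xDE ⊕ 0x71 = 0xAF.
P4: D(K, 0x3A) = 0x4B; 0x4B ⊕ 0xCD = 0x86.
Blocks that differ from the original plaintext: P1, P2.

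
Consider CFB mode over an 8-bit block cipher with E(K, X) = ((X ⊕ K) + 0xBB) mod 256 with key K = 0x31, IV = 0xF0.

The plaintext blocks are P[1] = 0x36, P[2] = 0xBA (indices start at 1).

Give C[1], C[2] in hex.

C[1] = 0x4A, C[2] = 0x8C

CFB encryption: C_i = P_i ⊕ E(K, C_{i−1}), with C_{0} = IV.
C[1]: E(K, 0xF0) = 0x7C; 0x36 ⊕ 0x7C = 0x4A.
C[2]: E(K, 0x4A) = 0x36; 0xBA ⊕ 0x36 = 0x8C.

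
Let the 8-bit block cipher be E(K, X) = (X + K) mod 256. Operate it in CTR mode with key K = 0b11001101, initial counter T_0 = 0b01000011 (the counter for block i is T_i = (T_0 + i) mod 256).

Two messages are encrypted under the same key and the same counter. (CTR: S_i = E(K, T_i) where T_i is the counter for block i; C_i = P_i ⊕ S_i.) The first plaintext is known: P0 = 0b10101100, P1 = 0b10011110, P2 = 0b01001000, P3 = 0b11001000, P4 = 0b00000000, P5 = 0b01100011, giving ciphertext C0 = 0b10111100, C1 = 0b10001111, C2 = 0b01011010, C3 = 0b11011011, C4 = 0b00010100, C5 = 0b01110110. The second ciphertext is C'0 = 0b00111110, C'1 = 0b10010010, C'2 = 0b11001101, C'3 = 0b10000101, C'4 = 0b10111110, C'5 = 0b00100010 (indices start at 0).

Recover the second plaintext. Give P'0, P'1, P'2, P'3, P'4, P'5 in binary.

P'0 = 0b00101110, P'1 = 0b10000011, P'2 = 0b11011111, P'3 = 0b10010110, P'4 = 0b10101010, P'5 = 0b00110111

In CTR with a reused counter, both messages share the same keystream S_i, so C_i ⊕ C'_i = P_i ⊕ P'_i and thus P'_i = P_i ⊕ C_i ⊕ C'_i.
P'0: 0b10101100 ⊕ 0b10111100 ⊕ 0b00111110 = 0b00101110.
P'1: 0b10011110 ⊕ 0b10001111 ⊕ 0b10010010 = 0b10000011.
P'2: 0b01001000 ⊕ 0b01011010 ⊕ 0b11001101 = 0b11011111.
P'3: 0b11001000 ⊕ 0b11011011 ⊕ 0b10000101 = 0b10010110.
P'4: 0b00000000 ⊕ 0b00010100 ⊕ 0b10111110 = 0b10101010.
P'5: 0b01100011 ⊕ 0b01110110 ⊕ 0b00100010 = 0b00110111.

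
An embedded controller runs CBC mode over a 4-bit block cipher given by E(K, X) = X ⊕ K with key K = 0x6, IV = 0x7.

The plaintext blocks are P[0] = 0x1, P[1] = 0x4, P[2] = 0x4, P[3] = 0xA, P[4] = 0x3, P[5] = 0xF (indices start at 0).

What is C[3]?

C[3] = 0xC

CBC encryption: C_i = E(K, P_i ⊕ C_{i−1}), with C_{−1} = IV.
C[0]: P[0] ⊕ 0x7 = 0x6; E(K, 0x6) = 0x0.
C[1]: P[1] ⊕ 0x0 = 0x4; E(K, 0x4) = 0x2.
C[2]: P[2] ⊕ 0x2 = 0x6; E(K, 0x6) = 0x0.
C[3]: P[3] ⊕ 0x0 = 0xA; E(K, 0xA) = 0xC.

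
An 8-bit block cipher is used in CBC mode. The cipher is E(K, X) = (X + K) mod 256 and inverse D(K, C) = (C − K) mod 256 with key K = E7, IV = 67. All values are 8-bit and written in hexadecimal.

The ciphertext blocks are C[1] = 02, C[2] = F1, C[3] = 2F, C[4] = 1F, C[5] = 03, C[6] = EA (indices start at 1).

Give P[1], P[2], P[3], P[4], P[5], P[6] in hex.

CBC decryption: P_i = D(K, C_i) ⊕ C_{i−1}, with C_{0} = IV.
P[1]: D(K, 02) = 1B; 1B ⊕ 67 = 7C.
P[2]: D(K, F1) = 0A; 0A ⊕ 02 = 08.
P[3]: D(K, 2F) = 48; 48 ⊕ F1 = B9.
P[4]: D(K, 1F) = 38; 38 ⊕ 2F = 17.
P[5]: D(K, 03) = 1C; 1C ⊕ 1F = 03.
P[6]: D(K, EA) = 03; 03 ⊕ 03 = 00.

P[1] = 7C, P[2] = 08, P[3] = B9, P[4] = 17, P[5] = 03, P[6] = 00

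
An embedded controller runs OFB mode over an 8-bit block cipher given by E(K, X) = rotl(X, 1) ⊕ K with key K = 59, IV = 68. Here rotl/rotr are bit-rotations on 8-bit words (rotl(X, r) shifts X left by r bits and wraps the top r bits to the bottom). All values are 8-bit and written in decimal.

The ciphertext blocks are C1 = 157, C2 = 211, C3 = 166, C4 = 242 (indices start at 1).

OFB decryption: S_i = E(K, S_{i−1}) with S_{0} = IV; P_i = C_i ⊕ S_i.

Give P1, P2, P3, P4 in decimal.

P1: S = E(K, 68) = 179; 157 ⊕ 179 = 46.
P2: S = E(K, 179) = 92; 211 ⊕ 92 = 143.
P3: S = E(K, 92) = 131; 166 ⊕ 131 = 37.
P4: S = E(K, 131) = 60; 242 ⊕ 60 = 206.

P1 = 46, P2 = 143, P3 = 37, P4 = 206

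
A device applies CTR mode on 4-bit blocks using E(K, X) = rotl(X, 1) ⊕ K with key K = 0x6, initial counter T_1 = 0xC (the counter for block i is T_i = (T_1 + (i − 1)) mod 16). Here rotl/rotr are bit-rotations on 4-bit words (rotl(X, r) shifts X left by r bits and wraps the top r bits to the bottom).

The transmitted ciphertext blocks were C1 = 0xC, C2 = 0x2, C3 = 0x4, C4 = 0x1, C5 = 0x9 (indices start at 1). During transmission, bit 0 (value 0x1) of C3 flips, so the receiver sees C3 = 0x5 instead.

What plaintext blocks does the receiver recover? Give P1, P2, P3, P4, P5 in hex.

P1 = 0x3, P2 = 0xF, P3 = 0xE, P4 = 0x8, P5 = 0xF

CTR decryption: S_i = E(K, T_i) where T_i is the counter for block i; P_i = C_i ⊕ S_i.
Only C3 changed, to 0x5. In CTR, a change in C_i flips the same bit in P_i only; the keystream is unaffected. Decrypting the received ciphertext:
P1: T = 0xC, S = E(K, T) = 0xF; 0xC ⊕ 0xF = 0x3.
P2: T = 0xD, S = E(K, T) = 0xD; 0x2 ⊕ 0xD = 0xF.
P3: T = 0xE, S = E(K, T) = 0xB; 0x5 ⊕ 0xB = 0xE.
P4: T = 0xF, S = E(K, T) = 0x9; 0x1 ⊕ 0x9 = 0x8.
P5: T = 0x0, S = E(K, T) = 0x6; 0x9 ⊕ 0x6 = 0xF.
Blocks that differ from the original plaintext: P3.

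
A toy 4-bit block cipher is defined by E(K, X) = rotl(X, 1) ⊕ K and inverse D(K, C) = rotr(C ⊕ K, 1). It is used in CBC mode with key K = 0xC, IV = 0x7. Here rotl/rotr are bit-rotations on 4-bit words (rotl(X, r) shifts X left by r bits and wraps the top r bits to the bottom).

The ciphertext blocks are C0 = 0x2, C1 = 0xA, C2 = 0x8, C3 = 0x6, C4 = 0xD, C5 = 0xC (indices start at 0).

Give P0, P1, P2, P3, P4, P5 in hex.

P0 = 0x0, P1 = 0x1, P2 = 0x8, P3 = 0xD, P4 = 0xE, P5 = 0xD

CBC decryption: P_i = D(K, C_i) ⊕ C_{i−1}, with C_{−1} = IV.
P0: D(K, 0x2) = 0x7; 0x7 ⊕ 0x7 = 0x0.
P1: D(K, 0xA) = 0x3; 0x3 ⊕ 0x2 = 0x1.
P2: D(K, 0x8) = 0x2; 0x2 ⊕ 0xA = 0x8.
P3: D(K, 0x6) = 0x5; 0x5 ⊕ 0x8 = 0xD.
P4: D(K, 0xD) = 0x8; 0x8 ⊕ 0x6 = 0xE.
P5: D(K, 0xC) = 0x0; 0x0 ⊕ 0xD = 0xD.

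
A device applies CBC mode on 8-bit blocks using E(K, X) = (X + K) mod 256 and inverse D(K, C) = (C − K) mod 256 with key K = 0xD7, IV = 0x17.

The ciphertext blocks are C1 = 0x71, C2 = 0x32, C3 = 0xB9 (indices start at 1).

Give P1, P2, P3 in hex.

P1 = 0x8D, P2 = 0x2A, P3 = 0xD0

CBC decryption: P_i = D(K, C_i) ⊕ C_{i−1}, with C_{0} = IV.
P1: D(K, 0x71) = 0x9A; 0x9A ⊕ 0x17 = 0x8D.
P2: D(K, 0x32) = 0x5B; 0x5B ⊕ 0x71 = 0x2A.
P3: D(K, 0xB9) = 0xE2; 0xE2 ⊕ 0x32 = 0xD0.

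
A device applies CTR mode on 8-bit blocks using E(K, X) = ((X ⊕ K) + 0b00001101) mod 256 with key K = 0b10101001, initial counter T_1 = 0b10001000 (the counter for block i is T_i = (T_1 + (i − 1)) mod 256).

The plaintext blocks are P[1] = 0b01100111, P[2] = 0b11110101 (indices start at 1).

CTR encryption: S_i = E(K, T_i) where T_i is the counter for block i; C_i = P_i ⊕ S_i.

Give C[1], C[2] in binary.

C[1]: T = 0b10001000, S = E(K, T) = 0b00101110; 0b01100111 ⊕ 0b00101110 = 0b01001001.
C[2]: T = 0b10001001, S = E(K, T) = 0b00101101; 0b11110101 ⊕ 0b00101101 = 0b11011000.

C[1] = 0b01001001, C[2] = 0b11011000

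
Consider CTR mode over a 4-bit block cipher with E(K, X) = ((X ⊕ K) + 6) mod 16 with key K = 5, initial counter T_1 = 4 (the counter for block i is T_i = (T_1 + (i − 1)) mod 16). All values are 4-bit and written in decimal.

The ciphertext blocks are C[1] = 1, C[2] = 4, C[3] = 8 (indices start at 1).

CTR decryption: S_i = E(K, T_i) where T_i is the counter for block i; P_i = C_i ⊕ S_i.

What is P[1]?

P[1]: T = 4, S = E(K, T) = 7; 1 ⊕ 7 = 6.

P[1] = 6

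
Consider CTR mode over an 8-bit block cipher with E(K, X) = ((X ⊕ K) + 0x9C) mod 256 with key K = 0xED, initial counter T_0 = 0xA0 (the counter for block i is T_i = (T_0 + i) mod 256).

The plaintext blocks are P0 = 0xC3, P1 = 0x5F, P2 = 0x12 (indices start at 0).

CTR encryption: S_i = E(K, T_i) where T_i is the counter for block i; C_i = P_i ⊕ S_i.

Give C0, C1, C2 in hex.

C0 = 0x2A, C1 = 0xB7, C2 = 0xF9

C0: T = 0xA0, S = E(K, T) = 0xE9; 0xC3 ⊕ 0xE9 = 0x2A.
C1: T = 0xA1, S = E(K, T) = 0xE8; 0x5F ⊕ 0xE8 = 0xB7.
C2: T = 0xA2, S = E(K, T) = 0xEB; 0x12 ⊕ 0xEB = 0xF9.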